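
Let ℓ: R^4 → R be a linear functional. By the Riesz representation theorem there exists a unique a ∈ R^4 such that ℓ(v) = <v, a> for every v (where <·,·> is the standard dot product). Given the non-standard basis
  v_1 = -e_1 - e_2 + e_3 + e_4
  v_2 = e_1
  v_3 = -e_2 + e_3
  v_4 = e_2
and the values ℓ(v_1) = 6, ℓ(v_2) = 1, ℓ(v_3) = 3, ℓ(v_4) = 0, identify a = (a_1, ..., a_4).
a = (1, 0, 3, 4)

Write a = (a_1, ..., a_4) in the standard basis. For each basis vector v_i, ℓ(v_i) = <v_i, a> is a linear equation in the a_j's. Collect the n equations into a matrix system V a = ℓ, where row i of V is v_i (expressed in the standard basis). Since V is invertible (lower-triangular with 1s on the diagonal, up to permutation), solve by back-substitution:
  V =
[[-1, -1, 1, 1],
 [1, 0, 0, 0],
 [0, -1, 1, 0],
 [0, 1, 0, 0]]
  V a = (6, 1, 3, 0)
Solving gives a = (1, 0, 3, 4).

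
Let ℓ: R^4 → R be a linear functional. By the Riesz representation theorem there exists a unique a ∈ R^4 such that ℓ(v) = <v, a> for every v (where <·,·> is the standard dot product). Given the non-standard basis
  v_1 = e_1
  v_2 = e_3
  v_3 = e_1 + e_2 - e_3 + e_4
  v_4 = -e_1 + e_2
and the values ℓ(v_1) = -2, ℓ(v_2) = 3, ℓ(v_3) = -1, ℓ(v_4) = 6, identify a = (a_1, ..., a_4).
a = (-2, 4, 3, 0)

Write a = (a_1, ..., a_4) in the standard basis. For each basis vector v_i, ℓ(v_i) = <v_i, a> is a linear equation in the a_j's. Collect the n equations into a matrix system V a = ℓ, where row i of V is v_i (expressed in the standard basis). Since V is invertible (lower-triangular with 1s on the diagonal, up to permutation), solve by back-substitution:
  V =
[[1, 0, 0, 0],
 [0, 0, 1, 0],
 [1, 1, -1, 1],
 [-1, 1, 0, 0]]
  V a = (-2, 3, -1, 6)
Solving gives a = (-2, 4, 3, 0).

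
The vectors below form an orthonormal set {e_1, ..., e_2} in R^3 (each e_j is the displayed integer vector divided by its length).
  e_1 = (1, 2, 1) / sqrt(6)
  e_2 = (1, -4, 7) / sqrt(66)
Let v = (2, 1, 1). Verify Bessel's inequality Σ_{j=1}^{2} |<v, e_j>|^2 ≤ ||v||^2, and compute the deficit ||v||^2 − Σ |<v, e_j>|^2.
Σ |<v, e_j>|^2 = 50/11; ||v||^2 = 6; deficit = 16/11

Write each e_j = u_j / sqrt(<u_j, u_j>) where u_j is the displayed integer vector. Then <v, e_j> = <v, u_j> / sqrt(<u_j, u_j>), so |<v, e_j>|^2 = <v, u_j>^2 / <u_j, u_j>.
Coefficients: <v, e_1> = 5/sqrt(6), <v, e_2> = 5/sqrt(66).
Square and sum: Σ |<v, e_j>|^2 = 50/11.
Compute ||v||^2 = v·v = 6.
Deficit = 6 − 50/11 = 16/11 ≥ 0, confirming Bessel's inequality. (The deficit equals ||v − Σ <v,e_j> e_j||^2, the squared distance from v to span{e_j}.)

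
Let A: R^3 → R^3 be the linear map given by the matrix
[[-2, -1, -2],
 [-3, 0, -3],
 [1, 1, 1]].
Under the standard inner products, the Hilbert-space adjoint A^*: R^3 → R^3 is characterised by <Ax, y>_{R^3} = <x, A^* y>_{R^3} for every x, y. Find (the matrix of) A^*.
A^* = A^T =
[[-2, -3, 1],
 [-1, 0, 1],
 [-2, -3, 1]]

For real matrices with standard dot products, the defining identity <Ax, y> = <x, A^* y> gives (Ax)^T y = x^T (A^*) y, i.e. x^T A^T y = x^T (A^*) y. Since this holds for all x, y, we must have A^* = A^T. Therefore
A^* =
[[-2, -3, 1],
 [-1, 0, 1],
 [-2, -3, 1]].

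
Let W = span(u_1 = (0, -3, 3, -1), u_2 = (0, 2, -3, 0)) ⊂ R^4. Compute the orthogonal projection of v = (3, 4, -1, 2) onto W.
proj_W(v) = (0, 38/11, -15/11, 28/11)

Set up U = [u_1 | ... | u_2] ∈ R^(4×2). The projector onto W = col(U) is P = U (U^T U)^(-1) U^T.
Compute U^T U =
  [19, -15]
  [-15, 13],
and U^T v = (-17, 11).
Solve U^T U · c = U^T v for the coefficients: c = (-28/11, -23/11). The projection is proj_W(v) = U c.
Check: (v - proj_W(v)) · u_1 = 0  (should be 0).
Check: (v - proj_W(v)) · u_2 = 0  (should be 0).
Result: proj_W(v) = (0, 38/11, -15/11, 28/11).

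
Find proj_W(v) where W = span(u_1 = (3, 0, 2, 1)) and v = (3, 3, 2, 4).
proj_W(v) = (51/14, 0, 17/7, 17/14)

Set up U = [u_1 | ... | u_1] ∈ R^(4×1). The projector onto W = col(U) is P = U (U^T U)^(-1) U^T.
Compute U^T U =
  [14],
and U^T v = (17).
Solve U^T U · c = U^T v for the coefficients: c = (17/14). The projection is proj_W(v) = U c.
Check: (v - proj_W(v)) · u_1 = 0  (should be 0).
Result: proj_W(v) = (51/14, 0, 17/7, 17/14).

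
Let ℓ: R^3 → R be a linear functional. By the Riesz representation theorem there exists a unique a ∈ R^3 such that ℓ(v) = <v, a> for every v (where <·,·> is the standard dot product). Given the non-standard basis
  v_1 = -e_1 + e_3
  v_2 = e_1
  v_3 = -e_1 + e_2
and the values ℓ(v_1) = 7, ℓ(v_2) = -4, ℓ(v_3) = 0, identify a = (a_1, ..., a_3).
a = (-4, -4, 3)

Write a = (a_1, ..., a_3) in the standard basis. For each basis vector v_i, ℓ(v_i) = <v_i, a> is a linear equation in the a_j's. Collect the n equations into a matrix system V a = ℓ, where row i of V is v_i (expressed in the standard basis). Since V is invertible (lower-triangular with 1s on the diagonal, up to permutation), solve by back-substitution:
  V =
[[-1, 0, 1],
 [1, 0, 0],
 [-1, 1, 0]]
  V a = (7, -4, 0)
Solving gives a = (-4, -4, 3).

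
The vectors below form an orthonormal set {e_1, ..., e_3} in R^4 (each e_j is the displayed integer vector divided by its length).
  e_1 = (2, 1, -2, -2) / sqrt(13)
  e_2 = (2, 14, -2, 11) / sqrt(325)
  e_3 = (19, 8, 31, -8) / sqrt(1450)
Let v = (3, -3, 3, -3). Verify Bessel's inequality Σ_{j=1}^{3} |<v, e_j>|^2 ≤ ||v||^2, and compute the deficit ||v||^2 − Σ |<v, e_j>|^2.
Σ |<v, e_j>|^2 = 972/29; ||v||^2 = 36; deficit = 72/29

Write each e_j = u_j / sqrt(<u_j, u_j>) where u_j is the displayed integer vector. Then <v, e_j> = <v, u_j> / sqrt(<u_j, u_j>), so |<v, e_j>|^2 = <v, u_j>^2 / <u_j, u_j>.
Coefficients: <v, e_1> = 3/sqrt(13), <v, e_2> = -75/sqrt(325), <v, e_3> = 150/sqrt(1450).
Square and sum: Σ |<v, e_j>|^2 = 972/29.
Compute ||v||^2 = v·v = 36.
Deficit = 36 − 972/29 = 72/29 ≥ 0, confirming Bessel's inequality. (The deficit equals ||v − Σ <v,e_j> e_j||^2, the squared distance from v to span{e_j}.)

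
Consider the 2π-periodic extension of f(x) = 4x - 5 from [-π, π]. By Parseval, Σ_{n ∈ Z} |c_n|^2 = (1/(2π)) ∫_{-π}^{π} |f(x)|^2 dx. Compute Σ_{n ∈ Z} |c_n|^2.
Σ |c_n|^2 = 16π^2/3 + 25

Expand and integrate term by term over [-π, π]:
  ∫ (4x)^2 dx = 16·(2π^3/3); ∫ 2·4·(-5)·x dx = 0 (odd integrand); ∫ (-5)^2 dx = 25·2π.
So (1/(2π)) ∫_{-π}^{π} (4x - 5)^2 dx = 16π^2/3 + 25 = 16π^2/3 + 25.
Parseval ⇒ Σ |c_n|^2 = 16π^2/3 + 25.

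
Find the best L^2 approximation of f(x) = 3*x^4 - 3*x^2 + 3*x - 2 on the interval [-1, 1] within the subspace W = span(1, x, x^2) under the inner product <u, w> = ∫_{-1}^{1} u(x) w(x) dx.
g(x) = -3*x^2/7 + 3*x - 79/35

The best approximation g ∈ W is the orthogonal projection of f onto W. Writing g = a_0 + a_1 x + a_2 x^2, the coefficients solve the normal equations G · a = b where
  G_{ij} = <φ_i, φ_j> and b_i = <f, φ_i>, with φ_0 = 1, φ_1 = x, φ_2 = x^2.
G =
  [2, 0, 2/3]
  [0, 2/3, 0]
  [2/3, 0, 2/5],
b = (-24/5, 2, -176/105).
Solving gives a_0 = -79/35, a_1 = 3, a_2 = -3/7, so
  g(x) = -3*x^2/7 + 3*x - 79/35.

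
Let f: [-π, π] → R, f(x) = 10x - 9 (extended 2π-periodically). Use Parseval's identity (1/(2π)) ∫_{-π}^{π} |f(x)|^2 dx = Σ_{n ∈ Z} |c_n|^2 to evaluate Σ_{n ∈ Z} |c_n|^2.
Σ |c_n|^2 = 100π^2/3 + 81

Expand and integrate term by term over [-π, π]:
  ∫ (10x)^2 dx = 100·(2π^3/3); ∫ 2·10·(-9)·x dx = 0 (odd integrand); ∫ (-9)^2 dx = 81·2π.
So (1/(2π)) ∫_{-π}^{π} (10x - 9)^2 dx = 100π^2/3 + 81 = 100π^2/3 + 81.
Parseval ⇒ Σ |c_n|^2 = 100π^2/3 + 81.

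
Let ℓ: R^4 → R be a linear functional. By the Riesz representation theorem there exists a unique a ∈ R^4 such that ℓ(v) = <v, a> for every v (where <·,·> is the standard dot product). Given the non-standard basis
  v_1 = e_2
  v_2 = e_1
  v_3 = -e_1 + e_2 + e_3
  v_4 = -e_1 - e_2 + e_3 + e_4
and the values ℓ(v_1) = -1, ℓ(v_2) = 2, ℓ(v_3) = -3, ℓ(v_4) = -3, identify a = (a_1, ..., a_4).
a = (2, -1, 0, -2)

Write a = (a_1, ..., a_4) in the standard basis. For each basis vector v_i, ℓ(v_i) = <v_i, a> is a linear equation in the a_j's. Collect the n equations into a matrix system V a = ℓ, where row i of V is v_i (expressed in the standard basis). Since V is invertible (lower-triangular with 1s on the diagonal, up to permutation), solve by back-substitution:
  V =
[[0, 1, 0, 0],
 [1, 0, 0, 0],
 [-1, 1, 1, 0],
 [-1, -1, 1, 1]]
  V a = (-1, 2, -3, -3)
Solving gives a = (2, -1, 0, -2).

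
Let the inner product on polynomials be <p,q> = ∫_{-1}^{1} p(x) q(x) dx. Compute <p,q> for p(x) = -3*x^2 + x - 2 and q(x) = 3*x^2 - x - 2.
<p,q> = 56/15

Expand the product: p(x)·q(x) = -9*x^4 + 6*x^3 - x^2 + 4.
∫_{-1}^{1} of each monomial x^k gives [2/(k+1) if k even, 0 if k odd]. Integrating term-by-term (or equivalently evaluating the antiderivative F(x) = -9*x^5/5 + 3*x^4/2 - x^3/3 + 4*x at the endpoints):
  F(1) − F(−1) = 101/30 − (-11/30) = 56/15.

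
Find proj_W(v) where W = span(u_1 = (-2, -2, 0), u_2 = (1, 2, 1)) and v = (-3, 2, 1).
proj_W(v) = (-5/3, 2/3, 7/3)

Set up U = [u_1 | ... | u_2] ∈ R^(3×2). The projector onto W = col(U) is P = U (U^T U)^(-1) U^T.
Compute U^T U =
  [8, -6]
  [-6, 6],
and U^T v = (2, 2).
Solve U^T U · c = U^T v for the coefficients: c = (2, 7/3). The projection is proj_W(v) = U c.
Check: (v - proj_W(v)) · u_1 = 0  (should be 0).
Check: (v - proj_W(v)) · u_2 = 0  (should be 0).
Result: proj_W(v) = (-5/3, 2/3, 7/3).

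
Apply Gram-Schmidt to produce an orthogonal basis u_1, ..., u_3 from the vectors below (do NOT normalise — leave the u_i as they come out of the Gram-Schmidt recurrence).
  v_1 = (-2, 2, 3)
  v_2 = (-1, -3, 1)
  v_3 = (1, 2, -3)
Orthogonal basis:
  u_1 = (-2, 2, 3)
  u_2 = (-19/17, -49/17, 20/17)
  u_3 = (-55/62, 5/62, -20/31)

Apply the Gram-Schmidt recurrence
  u_1 = v_1
  u_i = v_i − Σ_{j<i} ((v_i · u_j) / (u_j · u_j)) · u_j.

Step by step this gives:
  u_1 = (-2, 2, 3)
  u_2 = (-19/17, -49/17, 20/17)
  u_3 = (-55/62, 5/62, -20/31)

Orthogonality check:
  u_2 · u_1 = 0 (should be 0)
  u_3 · u_1 = 0 (should be 0)
  u_3 · u_2 = 0 (should be 0)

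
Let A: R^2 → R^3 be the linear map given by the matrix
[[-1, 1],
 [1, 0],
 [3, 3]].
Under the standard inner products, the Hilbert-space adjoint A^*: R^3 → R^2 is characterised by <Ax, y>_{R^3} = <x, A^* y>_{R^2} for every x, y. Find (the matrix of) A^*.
A^* = A^T =
[[-1, 1, 3],
 [1, 0, 3]]

For real matrices with standard dot products, the defining identity <Ax, y> = <x, A^* y> gives (Ax)^T y = x^T (A^*) y, i.e. x^T A^T y = x^T (A^*) y. Since this holds for all x, y, we must have A^* = A^T. Therefore
A^* =
[[-1, 1, 3],
 [1, 0, 3]].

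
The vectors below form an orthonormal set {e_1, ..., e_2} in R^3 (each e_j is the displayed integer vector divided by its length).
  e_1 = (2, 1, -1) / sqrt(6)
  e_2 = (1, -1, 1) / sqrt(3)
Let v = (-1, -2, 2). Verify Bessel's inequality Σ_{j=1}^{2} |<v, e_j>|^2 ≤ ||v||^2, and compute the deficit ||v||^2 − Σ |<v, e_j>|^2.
Σ |<v, e_j>|^2 = 9; ||v||^2 = 9; deficit = 0

Write each e_j = u_j / sqrt(<u_j, u_j>) where u_j is the displayed integer vector. Then <v, e_j> = <v, u_j> / sqrt(<u_j, u_j>), so |<v, e_j>|^2 = <v, u_j>^2 / <u_j, u_j>.
Coefficients: <v, e_1> = -6/sqrt(6), <v, e_2> = 3/sqrt(3).
Square and sum: Σ |<v, e_j>|^2 = 9.
Compute ||v||^2 = v·v = 9.
Deficit = 9 − 9 = 0 ≥ 0, confirming Bessel's inequality. (The deficit equals ||v − Σ <v,e_j> e_j||^2, the squared distance from v to span{e_j}.)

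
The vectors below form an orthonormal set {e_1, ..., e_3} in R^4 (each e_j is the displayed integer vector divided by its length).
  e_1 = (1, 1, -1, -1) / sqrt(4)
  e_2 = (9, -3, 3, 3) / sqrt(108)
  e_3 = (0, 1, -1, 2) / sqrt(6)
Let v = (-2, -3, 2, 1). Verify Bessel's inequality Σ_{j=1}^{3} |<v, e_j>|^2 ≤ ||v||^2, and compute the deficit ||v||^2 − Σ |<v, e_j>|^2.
Σ |<v, e_j>|^2 = 35/2; ||v||^2 = 18; deficit = 1/2

Write each e_j = u_j / sqrt(<u_j, u_j>) where u_j is the displayed integer vector. Then <v, e_j> = <v, u_j> / sqrt(<u_j, u_j>), so |<v, e_j>|^2 = <v, u_j>^2 / <u_j, u_j>.
Coefficients: <v, e_1> = -8/sqrt(4), <v, e_2> = 0/sqrt(108), <v, e_3> = -3/sqrt(6).
Square and sum: Σ |<v, e_j>|^2 = 35/2.
Compute ||v||^2 = v·v = 18.
Deficit = 18 − 35/2 = 1/2 ≥ 0, confirming Bessel's inequality. (The deficit equals ||v − Σ <v,e_j> e_j||^2, the squared distance from v to span{e_j}.)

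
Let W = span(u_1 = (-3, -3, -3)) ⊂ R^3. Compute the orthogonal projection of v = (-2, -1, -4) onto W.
proj_W(v) = (-7/3, -7/3, -7/3)

Set up U = [u_1 | ... | u_1] ∈ R^(3×1). The projector onto W = col(U) is P = U (U^T U)^(-1) U^T.
Compute U^T U =
  [27],
and U^T v = (21).
Solve U^T U · c = U^T v for the coefficients: c = (7/9). The projection is proj_W(v) = U c.
Check: (v - proj_W(v)) · u_1 = 0  (should be 0).
Result: proj_W(v) = (-7/3, -7/3, -7/3).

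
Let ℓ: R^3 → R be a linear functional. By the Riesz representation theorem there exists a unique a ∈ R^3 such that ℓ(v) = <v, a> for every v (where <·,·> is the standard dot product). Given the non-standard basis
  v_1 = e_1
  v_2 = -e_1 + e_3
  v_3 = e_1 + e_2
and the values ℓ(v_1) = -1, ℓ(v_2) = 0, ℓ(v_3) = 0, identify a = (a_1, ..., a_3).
a = (-1, 1, -1)

Write a = (a_1, ..., a_3) in the standard basis. For each basis vector v_i, ℓ(v_i) = <v_i, a> is a linear equation in the a_j's. Collect the n equations into a matrix system V a = ℓ, where row i of V is v_i (expressed in the standard basis). Since V is invertible (lower-triangular with 1s on the diagonal, up to permutation), solve by back-substitution:
  V =
[[1, 0, 0],
 [-1, 0, 1],
 [1, 1, 0]]
  V a = (-1, 0, 0)
Solving gives a = (-1, 1, -1).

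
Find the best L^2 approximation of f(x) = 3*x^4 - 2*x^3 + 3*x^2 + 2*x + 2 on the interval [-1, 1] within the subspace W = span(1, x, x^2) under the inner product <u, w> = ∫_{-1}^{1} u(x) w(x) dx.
g(x) = 39*x^2/7 + 4*x/5 + 61/35

The best approximation g ∈ W is the orthogonal projection of f onto W. Writing g = a_0 + a_1 x + a_2 x^2, the coefficients solve the normal equations G · a = b where
  G_{ij} = <φ_i, φ_j> and b_i = <f, φ_i>, with φ_0 = 1, φ_1 = x, φ_2 = x^2.
G =
  [2, 0, 2/3]
  [0, 2/3, 0]
  [2/3, 0, 2/5],
b = (36/5, 8/15, 356/105).
Solving gives a_0 = 61/35, a_1 = 4/5, a_2 = 39/7, so
  g(x) = 39*x^2/7 + 4*x/5 + 61/35.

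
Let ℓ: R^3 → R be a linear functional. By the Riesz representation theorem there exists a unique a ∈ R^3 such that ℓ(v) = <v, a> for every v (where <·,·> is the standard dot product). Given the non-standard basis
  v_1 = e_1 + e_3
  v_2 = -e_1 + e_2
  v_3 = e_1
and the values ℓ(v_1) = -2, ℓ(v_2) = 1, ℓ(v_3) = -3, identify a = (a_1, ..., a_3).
a = (-3, -2, 1)

Write a = (a_1, ..., a_3) in the standard basis. For each basis vector v_i, ℓ(v_i) = <v_i, a> is a linear equation in the a_j's. Collect the n equations into a matrix system V a = ℓ, where row i of V is v_i (expressed in the standard basis). Since V is invertible (lower-triangular with 1s on the diagonal, up to permutation), solve by back-substitution:
  V =
[[1, 0, 1],
 [-1, 1, 0],
 [1, 0, 0]]
  V a = (-2, 1, -3)
Solving gives a = (-3, -2, 1).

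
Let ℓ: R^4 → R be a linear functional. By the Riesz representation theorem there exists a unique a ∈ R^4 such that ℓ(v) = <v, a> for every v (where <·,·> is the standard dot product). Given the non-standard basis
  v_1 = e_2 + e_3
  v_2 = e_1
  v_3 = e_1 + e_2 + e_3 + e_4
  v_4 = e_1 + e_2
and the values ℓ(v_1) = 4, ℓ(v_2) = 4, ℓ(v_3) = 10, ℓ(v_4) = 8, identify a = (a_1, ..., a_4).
a = (4, 4, 0, 2)

Write a = (a_1, ..., a_4) in the standard basis. For each basis vector v_i, ℓ(v_i) = <v_i, a> is a linear equation in the a_j's. Collect the n equations into a matrix system V a = ℓ, where row i of V is v_i (expressed in the standard basis). Since V is invertible (lower-triangular with 1s on the diagonal, up to permutation), solve by back-substitution:
  V =
[[0, 1, 1, 0],
 [1, 0, 0, 0],
 [1, 1, 1, 1],
 [1, 1, 0, 0]]
  V a = (4, 4, 10, 8)
Solving gives a = (4, 4, 0, 2).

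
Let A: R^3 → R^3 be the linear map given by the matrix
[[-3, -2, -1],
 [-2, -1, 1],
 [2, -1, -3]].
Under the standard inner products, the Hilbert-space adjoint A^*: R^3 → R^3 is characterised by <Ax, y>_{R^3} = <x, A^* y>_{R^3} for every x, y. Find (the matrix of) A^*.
A^* = A^T =
[[-3, -2, 2],
 [-2, -1, -1],
 [-1, 1, -3]]

For real matrices with standard dot products, the defining identity <Ax, y> = <x, A^* y> gives (Ax)^T y = x^T (A^*) y, i.e. x^T A^T y = x^T (A^*) y. Since this holds for all x, y, we must have A^* = A^T. Therefore
A^* =
[[-3, -2, 2],
 [-2, -1, -1],
 [-1, 1, -3]].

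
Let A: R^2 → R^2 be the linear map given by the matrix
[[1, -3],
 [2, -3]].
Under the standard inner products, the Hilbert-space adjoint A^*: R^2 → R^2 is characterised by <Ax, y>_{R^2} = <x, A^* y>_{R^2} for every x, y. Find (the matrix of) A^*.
A^* = A^T =
[[1, 2],
 [-3, -3]]

For real matrices with standard dot products, the defining identity <Ax, y> = <x, A^* y> gives (Ax)^T y = x^T (A^*) y, i.e. x^T A^T y = x^T (A^*) y. Since this holds for all x, y, we must have A^* = A^T. Therefore
A^* =
[[1, 2],
 [-3, -3]].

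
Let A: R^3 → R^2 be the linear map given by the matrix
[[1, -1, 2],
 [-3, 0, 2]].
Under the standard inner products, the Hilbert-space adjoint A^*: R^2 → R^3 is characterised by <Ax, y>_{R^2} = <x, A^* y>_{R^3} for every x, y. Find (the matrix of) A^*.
A^* = A^T =
[[1, -3],
 [-1, 0],
 [2, 2]]

For real matrices with standard dot products, the defining identity <Ax, y> = <x, A^* y> gives (Ax)^T y = x^T (A^*) y, i.e. x^T A^T y = x^T (A^*) y. Since this holds for all x, y, we must have A^* = A^T. Therefore
A^* =
[[1, -3],
 [-1, 0],
 [2, 2]].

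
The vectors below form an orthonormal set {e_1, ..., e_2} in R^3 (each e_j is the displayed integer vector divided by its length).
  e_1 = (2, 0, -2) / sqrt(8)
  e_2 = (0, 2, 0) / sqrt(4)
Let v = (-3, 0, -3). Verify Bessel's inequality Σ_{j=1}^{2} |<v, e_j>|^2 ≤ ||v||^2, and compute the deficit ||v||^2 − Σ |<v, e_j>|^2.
Σ |<v, e_j>|^2 = 0; ||v||^2 = 18; deficit = 18

Write each e_j = u_j / sqrt(<u_j, u_j>) where u_j is the displayed integer vector. Then <v, e_j> = <v, u_j> / sqrt(<u_j, u_j>), so |<v, e_j>|^2 = <v, u_j>^2 / <u_j, u_j>.
Coefficients: <v, e_1> = 0/sqrt(8), <v, e_2> = 0/sqrt(4).
Square and sum: Σ |<v, e_j>|^2 = 0.
Compute ||v||^2 = v·v = 18.
Deficit = 18 − 0 = 18 ≥ 0, confirming Bessel's inequality. (The deficit equals ||v − Σ <v,e_j> e_j||^2, the squared distance from v to span{e_j}.)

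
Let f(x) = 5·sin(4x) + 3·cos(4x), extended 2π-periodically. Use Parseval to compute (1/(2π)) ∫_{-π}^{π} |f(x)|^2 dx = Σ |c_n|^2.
Σ |c_n|^2 = 17

Expand |f|^2 and use orthogonality of {sin(nx), cos(mx)} on [-π, π]:
  ∫_{-π}^{π} sin(nx)^2 dx = π, ∫ cos(mx)^2 dx = π, and cross terms integrate to 0.
So ∫_{-π}^{π} f(x)^2 dx = 5^2 · π + 3^2 · π = (25 + 9)π.
Divide by 2π: (25 + 9)/2 = 17.
By Parseval, this equals Σ |c_n|^2.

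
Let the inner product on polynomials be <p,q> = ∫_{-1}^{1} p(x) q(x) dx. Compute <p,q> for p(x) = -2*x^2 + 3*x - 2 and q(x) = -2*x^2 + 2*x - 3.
<p,q> = 364/15

Expand the product: p(x)·q(x) = 4*x^4 - 10*x^3 + 16*x^2 - 13*x + 6.
∫_{-1}^{1} of each monomial x^k gives [2/(k+1) if k even, 0 if k odd]. Integrating term-by-term (or equivalently evaluating the antiderivative F(x) = 4*x^5/5 - 5*x^4/2 + 16*x^3/3 - 13*x^2/2 + 6*x at the endpoints):
  F(1) − F(−1) = 47/15 − (-317/15) = 364/15.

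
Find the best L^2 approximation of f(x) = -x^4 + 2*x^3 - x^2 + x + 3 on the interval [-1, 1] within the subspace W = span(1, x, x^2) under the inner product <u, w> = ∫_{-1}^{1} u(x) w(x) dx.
g(x) = -13*x^2/7 + 11*x/5 + 108/35

The best approximation g ∈ W is the orthogonal projection of f onto W. Writing g = a_0 + a_1 x + a_2 x^2, the coefficients solve the normal equations G · a = b where
  G_{ij} = <φ_i, φ_j> and b_i = <f, φ_i>, with φ_0 = 1, φ_1 = x, φ_2 = x^2.
G =
  [2, 0, 2/3]
  [0, 2/3, 0]
  [2/3, 0, 2/5],
b = (74/15, 22/15, 46/35).
Solving gives a_0 = 108/35, a_1 = 11/5, a_2 = -13/7, so
  g(x) = -13*x^2/7 + 11*x/5 + 108/35.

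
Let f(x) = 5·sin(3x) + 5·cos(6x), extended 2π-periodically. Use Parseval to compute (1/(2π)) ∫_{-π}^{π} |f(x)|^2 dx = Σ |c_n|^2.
Σ |c_n|^2 = 25

Expand |f|^2 and use orthogonality of {sin(nx), cos(mx)} on [-π, π]:
  ∫_{-π}^{π} sin(nx)^2 dx = π, ∫ cos(mx)^2 dx = π, and cross terms integrate to 0.
So ∫_{-π}^{π} f(x)^2 dx = 5^2 · π + 5^2 · π = (25 + 25)π.
Divide by 2π: (25 + 25)/2 = 25.
By Parseval, this equals Σ |c_n|^2.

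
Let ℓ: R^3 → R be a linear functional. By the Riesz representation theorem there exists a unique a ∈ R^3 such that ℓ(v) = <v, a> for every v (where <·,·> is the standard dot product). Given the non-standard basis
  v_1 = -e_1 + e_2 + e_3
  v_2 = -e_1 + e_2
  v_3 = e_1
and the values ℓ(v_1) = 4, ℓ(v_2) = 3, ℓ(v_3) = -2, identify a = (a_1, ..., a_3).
a = (-2, 1, 1)

Write a = (a_1, ..., a_3) in the standard basis. For each basis vector v_i, ℓ(v_i) = <v_i, a> is a linear equation in the a_j's. Collect the n equations into a matrix system V a = ℓ, where row i of V is v_i (expressed in the standard basis). Since V is invertible (lower-triangular with 1s on the diagonal, up to permutation), solve by back-substitution:
  V =
[[-1, 1, 1],
 [-1, 1, 0],
 [1, 0, 0]]
  V a = (4, 3, -2)
Solving gives a = (-2, 1, 1).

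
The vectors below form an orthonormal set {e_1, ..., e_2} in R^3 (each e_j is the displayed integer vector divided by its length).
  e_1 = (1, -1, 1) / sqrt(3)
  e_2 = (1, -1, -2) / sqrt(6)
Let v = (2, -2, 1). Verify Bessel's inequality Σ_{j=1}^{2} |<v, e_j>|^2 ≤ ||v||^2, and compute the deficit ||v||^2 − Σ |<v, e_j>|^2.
Σ |<v, e_j>|^2 = 9; ||v||^2 = 9; deficit = 0

Write each e_j = u_j / sqrt(<u_j, u_j>) where u_j is the displayed integer vector. Then <v, e_j> = <v, u_j> / sqrt(<u_j, u_j>), so |<v, e_j>|^2 = <v, u_j>^2 / <u_j, u_j>.
Coefficients: <v, e_1> = 5/sqrt(3), <v, e_2> = 2/sqrt(6).
Square and sum: Σ |<v, e_j>|^2 = 9.
Compute ||v||^2 = v·v = 9.
Deficit = 9 − 9 = 0 ≥ 0, confirming Bessel's inequality. (The deficit equals ||v − Σ <v,e_j> e_j||^2, the squared distance from v to span{e_j}.)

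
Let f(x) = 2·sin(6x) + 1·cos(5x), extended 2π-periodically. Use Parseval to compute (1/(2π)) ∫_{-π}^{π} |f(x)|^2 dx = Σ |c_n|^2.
Σ |c_n|^2 = 5/2

Expand |f|^2 and use orthogonality of {sin(nx), cos(mx)} on [-π, π]:
  ∫_{-π}^{π} sin(nx)^2 dx = π, ∫ cos(mx)^2 dx = π, and cross terms integrate to 0.
So ∫_{-π}^{π} f(x)^2 dx = 2^2 · π + 1^2 · π = (4 + 1)π.
Divide by 2π: (4 + 1)/2 = 5/2.
By Parseval, this equals Σ |c_n|^2.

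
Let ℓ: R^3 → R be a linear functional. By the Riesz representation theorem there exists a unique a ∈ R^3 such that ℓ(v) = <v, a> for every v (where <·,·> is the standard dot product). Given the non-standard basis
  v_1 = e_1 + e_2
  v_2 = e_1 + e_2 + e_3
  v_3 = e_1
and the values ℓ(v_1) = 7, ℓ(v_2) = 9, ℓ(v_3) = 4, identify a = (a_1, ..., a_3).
a = (4, 3, 2)

Write a = (a_1, ..., a_3) in the standard basis. For each basis vector v_i, ℓ(v_i) = <v_i, a> is a linear equation in the a_j's. Collect the n equations into a matrix system V a = ℓ, where row i of V is v_i (expressed in the standard basis). Since V is invertible (lower-triangular with 1s on the diagonal, up to permutation), solve by back-substitution:
  V =
[[1, 1, 0],
 [1, 1, 1],
 [1, 0, 0]]
  V a = (7, 9, 4)
Solving gives a = (4, 3, 2).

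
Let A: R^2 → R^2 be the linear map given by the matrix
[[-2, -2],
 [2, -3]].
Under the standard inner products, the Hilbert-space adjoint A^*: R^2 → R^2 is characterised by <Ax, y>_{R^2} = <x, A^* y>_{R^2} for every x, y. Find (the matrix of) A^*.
A^* = A^T =
[[-2, 2],
 [-2, -3]]

For real matrices with standard dot products, the defining identity <Ax, y> = <x, A^* y> gives (Ax)^T y = x^T (A^*) y, i.e. x^T A^T y = x^T (A^*) y. Since this holds for all x, y, we must have A^* = A^T. Therefore
A^* =
[[-2, 2],
 [-2, -3]].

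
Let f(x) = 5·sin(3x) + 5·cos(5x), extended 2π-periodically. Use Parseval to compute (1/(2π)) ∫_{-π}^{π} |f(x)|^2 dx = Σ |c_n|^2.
Σ |c_n|^2 = 25

Expand |f|^2 and use orthogonality of {sin(nx), cos(mx)} on [-π, π]:
  ∫_{-π}^{π} sin(nx)^2 dx = π, ∫ cos(mx)^2 dx = π, and cross terms integrate to 0.
So ∫_{-π}^{π} f(x)^2 dx = 5^2 · π + 5^2 · π = (25 + 25)π.
Divide by 2π: (25 + 25)/2 = 25.
By Parseval, this equals Σ |c_n|^2.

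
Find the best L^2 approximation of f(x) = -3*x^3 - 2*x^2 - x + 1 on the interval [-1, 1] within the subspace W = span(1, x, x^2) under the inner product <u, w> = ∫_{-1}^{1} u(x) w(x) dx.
g(x) = -2*x^2 - 14*x/5 + 1

The best approximation g ∈ W is the orthogonal projection of f onto W. Writing g = a_0 + a_1 x + a_2 x^2, the coefficients solve the normal equations G · a = b where
  G_{ij} = <φ_i, φ_j> and b_i = <f, φ_i>, with φ_0 = 1, φ_1 = x, φ_2 = x^2.
G =
  [2, 0, 2/3]
  [0, 2/3, 0]
  [2/3, 0, 2/5],
b = (2/3, -28/15, -2/15).
Solving gives a_0 = 1, a_1 = -14/5, a_2 = -2, so
  g(x) = -2*x^2 - 14*x/5 + 1.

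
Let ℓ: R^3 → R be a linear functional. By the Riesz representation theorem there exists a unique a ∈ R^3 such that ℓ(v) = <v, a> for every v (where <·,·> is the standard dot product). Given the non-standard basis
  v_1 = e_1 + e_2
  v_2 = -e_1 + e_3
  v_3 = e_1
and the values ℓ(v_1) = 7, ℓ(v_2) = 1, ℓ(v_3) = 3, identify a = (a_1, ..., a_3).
a = (3, 4, 4)

Write a = (a_1, ..., a_3) in the standard basis. For each basis vector v_i, ℓ(v_i) = <v_i, a> is a linear equation in the a_j's. Collect the n equations into a matrix system V a = ℓ, where row i of V is v_i (expressed in the standard basis). Since V is invertible (lower-triangular with 1s on the diagonal, up to permutation), solve by back-substitution:
  V =
[[1, 1, 0],
 [-1, 0, 1],
 [1, 0, 0]]
  V a = (7, 1, 3)
Solving gives a = (3, 4, 4).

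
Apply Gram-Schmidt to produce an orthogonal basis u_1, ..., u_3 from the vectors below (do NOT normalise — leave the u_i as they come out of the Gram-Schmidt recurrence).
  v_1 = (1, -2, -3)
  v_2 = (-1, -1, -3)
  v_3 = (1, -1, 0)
Orthogonal basis:
  u_1 = (1, -2, -3)
  u_2 = (-12/7, 3/7, -6/7)
  u_3 = (-1/6, -1/3, 1/6)

Apply the Gram-Schmidt recurrence
  u_1 = v_1
  u_i = v_i − Σ_{j<i} ((v_i · u_j) / (u_j · u_j)) · u_j.

Step by step this gives:
  u_1 = (1, -2, -3)
  u_2 = (-12/7, 3/7, -6/7)
  u_3 = (-1/6, -1/3, 1/6)

Orthogonality check:
  u_2 · u_1 = 0 (should be 0)
  u_3 · u_1 = 0 (should be 0)
  u_3 · u_2 = 0 (should be 0)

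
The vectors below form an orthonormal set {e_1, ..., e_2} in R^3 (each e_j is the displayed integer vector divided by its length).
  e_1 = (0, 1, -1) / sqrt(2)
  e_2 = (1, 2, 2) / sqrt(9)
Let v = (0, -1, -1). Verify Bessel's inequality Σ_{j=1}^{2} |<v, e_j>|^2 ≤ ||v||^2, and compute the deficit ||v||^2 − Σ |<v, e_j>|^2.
Σ |<v, e_j>|^2 = 16/9; ||v||^2 = 2; deficit = 2/9

Write each e_j = u_j / sqrt(<u_j, u_j>) where u_j is the displayed integer vector. Then <v, e_j> = <v, u_j> / sqrt(<u_j, u_j>), so |<v, e_j>|^2 = <v, u_j>^2 / <u_j, u_j>.
Coefficients: <v, e_1> = 0/sqrt(2), <v, e_2> = -4/sqrt(9).
Square and sum: Σ |<v, e_j>|^2 = 16/9.
Compute ||v||^2 = v·v = 2.
Deficit = 2 − 16/9 = 2/9 ≥ 0, confirming Bessel's inequality. (The deficit equals ||v − Σ <v,e_j> e_j||^2, the squared distance from v to span{e_j}.)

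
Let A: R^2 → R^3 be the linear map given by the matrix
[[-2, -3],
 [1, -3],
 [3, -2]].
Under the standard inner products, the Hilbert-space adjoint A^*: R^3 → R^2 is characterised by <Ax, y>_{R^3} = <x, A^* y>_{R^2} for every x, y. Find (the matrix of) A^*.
A^* = A^T =
[[-2, 1, 3],
 [-3, -3, -2]]

For real matrices with standard dot products, the defining identity <Ax, y> = <x, A^* y> gives (Ax)^T y = x^T (A^*) y, i.e. x^T A^T y = x^T (A^*) y. Since this holds for all x, y, we must have A^* = A^T. Therefore
A^* =
[[-2, 1, 3],
 [-3, -3, -2]].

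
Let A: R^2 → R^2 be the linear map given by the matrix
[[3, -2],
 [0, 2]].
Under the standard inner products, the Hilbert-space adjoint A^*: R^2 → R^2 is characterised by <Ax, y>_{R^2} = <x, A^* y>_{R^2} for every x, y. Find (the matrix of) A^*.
A^* = A^T =
[[3, 0],
 [-2, 2]]

For real matrices with standard dot products, the defining identity <Ax, y> = <x, A^* y> gives (Ax)^T y = x^T (A^*) y, i.e. x^T A^T y = x^T (A^*) y. Since this holds for all x, y, we must have A^* = A^T. Therefore
A^* =
[[3, 0],
 [-2, 2]].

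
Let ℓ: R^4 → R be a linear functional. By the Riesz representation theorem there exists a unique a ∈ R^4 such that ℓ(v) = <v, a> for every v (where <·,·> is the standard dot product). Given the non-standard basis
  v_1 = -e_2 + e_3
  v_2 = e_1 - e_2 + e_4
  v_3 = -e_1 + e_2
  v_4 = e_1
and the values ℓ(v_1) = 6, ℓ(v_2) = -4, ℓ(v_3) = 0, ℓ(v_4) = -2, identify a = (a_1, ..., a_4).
a = (-2, -2, 4, -4)

Write a = (a_1, ..., a_4) in the standard basis. For each basis vector v_i, ℓ(v_i) = <v_i, a> is a linear equation in the a_j's. Collect the n equations into a matrix system V a = ℓ, where row i of V is v_i (expressed in the standard basis). Since V is invertible (lower-triangular with 1s on the diagonal, up to permutation), solve by back-substitution:
  V =
[[0, -1, 1, 0],
 [1, -1, 0, 1],
 [-1, 1, 0, 0],
 [1, 0, 0, 0]]
  V a = (6, -4, 0, -2)
Solving gives a = (-2, -2, 4, -4).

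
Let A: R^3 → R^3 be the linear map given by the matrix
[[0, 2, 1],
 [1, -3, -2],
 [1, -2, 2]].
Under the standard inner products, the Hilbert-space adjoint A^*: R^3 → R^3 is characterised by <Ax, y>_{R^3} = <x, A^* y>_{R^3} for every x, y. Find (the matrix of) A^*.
A^* = A^T =
[[0, 1, 1],
 [2, -3, -2],
 [1, -2, 2]]

For real matrices with standard dot products, the defining identity <Ax, y> = <x, A^* y> gives (Ax)^T y = x^T (A^*) y, i.e. x^T A^T y = x^T (A^*) y. Since this holds for all x, y, we must have A^* = A^T. Therefore
A^* =
[[0, 1, 1],
 [2, -3, -2],
 [1, -2, 2]].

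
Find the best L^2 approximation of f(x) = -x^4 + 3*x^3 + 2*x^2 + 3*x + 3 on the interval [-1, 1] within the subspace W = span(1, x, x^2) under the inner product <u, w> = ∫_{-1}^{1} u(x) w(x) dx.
g(x) = 8*x^2/7 + 24*x/5 + 108/35

The best approximation g ∈ W is the orthogonal projection of f onto W. Writing g = a_0 + a_1 x + a_2 x^2, the coefficients solve the normal equations G · a = b where
  G_{ij} = <φ_i, φ_j> and b_i = <f, φ_i>, with φ_0 = 1, φ_1 = x, φ_2 = x^2.
G =
  [2, 0, 2/3]
  [0, 2/3, 0]
  [2/3, 0, 2/5],
b = (104/15, 16/5, 88/35).
Solving gives a_0 = 108/35, a_1 = 24/5, a_2 = 8/7, so
  g(x) = 8*x^2/7 + 24*x/5 + 108/35.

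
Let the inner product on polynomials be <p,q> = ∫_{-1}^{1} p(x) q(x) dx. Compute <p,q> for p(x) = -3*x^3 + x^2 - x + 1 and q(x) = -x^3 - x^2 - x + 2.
<p,q> = 776/105

Expand the product: p(x)·q(x) = 3*x^6 + 2*x^5 + 3*x^4 - 7*x^3 + 2*x^2 - 3*x + 2.
∫_{-1}^{1} of each monomial x^k gives [2/(k+1) if k even, 0 if k odd]. Integrating term-by-term (or equivalently evaluating the antiderivative F(x) = 3*x^7/7 + x^6/3 + 3*x^5/5 - 7*x^4/4 + 2*x^3/3 - 3*x^2/2 + 2*x at the endpoints):
  F(1) − F(−1) = 109/140 − (-2777/420) = 776/105.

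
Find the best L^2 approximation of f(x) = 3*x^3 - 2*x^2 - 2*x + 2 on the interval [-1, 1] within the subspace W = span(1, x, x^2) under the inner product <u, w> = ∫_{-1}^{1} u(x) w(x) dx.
g(x) = -2*x^2 - x/5 + 2

The best approximation g ∈ W is the orthogonal projection of f onto W. Writing g = a_0 + a_1 x + a_2 x^2, the coefficients solve the normal equations G · a = b where
  G_{ij} = <φ_i, φ_j> and b_i = <f, φ_i>, with φ_0 = 1, φ_1 = x, φ_2 = x^2.
G =
  [2, 0, 2/3]
  [0, 2/3, 0]
  [2/3, 0, 2/5],
b = (8/3, -2/15, 8/15).
Solving gives a_0 = 2, a_1 = -1/5, a_2 = -2, so
  g(x) = -2*x^2 - x/5 + 2.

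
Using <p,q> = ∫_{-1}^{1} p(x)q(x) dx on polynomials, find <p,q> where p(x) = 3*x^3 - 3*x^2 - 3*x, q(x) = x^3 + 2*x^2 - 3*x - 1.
<p,q> = 58/35

Expand the product: p(x)·q(x) = 3*x^6 + 3*x^5 - 18*x^4 + 12*x^2 + 3*x.
∫_{-1}^{1} of each monomial x^k gives [2/(k+1) if k even, 0 if k odd]. Integrating term-by-term (or equivalently evaluating the antiderivative F(x) = 3*x^7/7 + x^6/2 - 18*x^5/5 + 4*x^3 + 3*x^2/2 at the endpoints):
  F(1) − F(−1) = 99/35 − (41/35) = 58/35.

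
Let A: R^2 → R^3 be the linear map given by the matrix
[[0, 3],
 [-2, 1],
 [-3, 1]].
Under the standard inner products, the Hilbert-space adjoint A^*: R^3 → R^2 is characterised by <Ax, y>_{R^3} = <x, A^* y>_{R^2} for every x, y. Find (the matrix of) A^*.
A^* = A^T =
[[0, -2, -3],
 [3, 1, 1]]

For real matrices with standard dot products, the defining identity <Ax, y> = <x, A^* y> gives (Ax)^T y = x^T (A^*) y, i.e. x^T A^T y = x^T (A^*) y. Since this holds for all x, y, we must have A^* = A^T. Therefore
A^* =
[[0, -2, -3],
 [3, 1, 1]].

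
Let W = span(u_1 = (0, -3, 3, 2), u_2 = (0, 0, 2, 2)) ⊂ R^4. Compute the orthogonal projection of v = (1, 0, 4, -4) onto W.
proj_W(v) = (0, -24/19, 4/19, -4/19)

Set up U = [u_1 | ... | u_2] ∈ R^(4×2). The projector onto W = col(U) is P = U (U^T U)^(-1) U^T.
Compute U^T U =
  [22, 10]
  [10, 8],
and U^T v = (4, 0).
Solve U^T U · c = U^T v for the coefficients: c = (8/19, -10/19). The projection is proj_W(v) = U c.
Check: (v - proj_W(v)) · u_1 = 0  (should be 0).
Check: (v - proj_W(v)) · u_2 = 0  (should be 0).
Result: proj_W(v) = (0, -24/19, 4/19, -4/19).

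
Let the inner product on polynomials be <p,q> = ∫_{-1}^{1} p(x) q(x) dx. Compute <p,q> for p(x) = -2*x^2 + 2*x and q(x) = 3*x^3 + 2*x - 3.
<p,q> = 136/15

Expand the product: p(x)·q(x) = -6*x^5 + 6*x^4 - 4*x^3 + 10*x^2 - 6*x.
∫_{-1}^{1} of each monomial x^k gives [2/(k+1) if k even, 0 if k odd]. Integrating term-by-term (or equivalently evaluating the antiderivative F(x) = -x^6 + 6*x^5/5 - x^4 + 10*x^3/3 - 3*x^2 at the endpoints):
  F(1) − F(−1) = -7/15 − (-143/15) = 136/15.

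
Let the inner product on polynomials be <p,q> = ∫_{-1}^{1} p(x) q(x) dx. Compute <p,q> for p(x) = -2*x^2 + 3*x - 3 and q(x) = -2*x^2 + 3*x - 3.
<p,q> = 168/5

Expand the product: p(x)·q(x) = 4*x^4 - 12*x^3 + 21*x^2 - 18*x + 9.
∫_{-1}^{1} of each monomial x^k gives [2/(k+1) if k even, 0 if k odd]. Integrating term-by-term (or equivalently evaluating the antiderivative F(x) = 4*x^5/5 - 3*x^4 + 7*x^3 - 9*x^2 + 9*x at the endpoints):
  F(1) − F(−1) = 24/5 − (-144/5) = 168/5.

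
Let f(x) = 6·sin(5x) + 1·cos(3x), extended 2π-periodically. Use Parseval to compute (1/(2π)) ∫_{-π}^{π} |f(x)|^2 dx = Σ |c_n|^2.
Σ |c_n|^2 = 37/2

Expand |f|^2 and use orthogonality of {sin(nx), cos(mx)} on [-π, π]:
  ∫_{-π}^{π} sin(nx)^2 dx = π, ∫ cos(mx)^2 dx = π, and cross terms integrate to 0.
So ∫_{-π}^{π} f(x)^2 dx = 6^2 · π + 1^2 · π = (36 + 1)π.
Divide by 2π: (36 + 1)/2 = 37/2.
By Parseval, this equals Σ |c_n|^2.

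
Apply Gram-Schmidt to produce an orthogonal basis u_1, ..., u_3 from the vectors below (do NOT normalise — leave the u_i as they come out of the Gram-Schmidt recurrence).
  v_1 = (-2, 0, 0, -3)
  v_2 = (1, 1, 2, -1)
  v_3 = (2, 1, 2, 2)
Orthogonal basis:
  u_1 = (-2, 0, 0, -3)
  u_2 = (15/13, 1, 2, -10/13)
  u_3 = (-1/2, 1/6, 1/3, 1/3)

Apply the Gram-Schmidt recurrence
  u_1 = v_1
  u_i = v_i − Σ_{j<i} ((v_i · u_j) / (u_j · u_j)) · u_j.

Step by step this gives:
  u_1 = (-2, 0, 0, -3)
  u_2 = (15/13, 1, 2, -10/13)
  u_3 = (-1/2, 1/6, 1/3, 1/3)

Orthogonality check:
  u_2 · u_1 = 0 (should be 0)
  u_3 · u_1 = 0 (should be 0)
  u_3 · u_2 = 0 (should be 0)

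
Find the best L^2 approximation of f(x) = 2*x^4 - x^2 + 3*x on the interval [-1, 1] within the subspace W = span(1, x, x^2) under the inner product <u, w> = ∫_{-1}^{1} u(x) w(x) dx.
g(x) = 5*x^2/7 + 3*x - 6/35

The best approximation g ∈ W is the orthogonal projection of f onto W. Writing g = a_0 + a_1 x + a_2 x^2, the coefficients solve the normal equations G · a = b where
  G_{ij} = <φ_i, φ_j> and b_i = <f, φ_i>, with φ_0 = 1, φ_1 = x, φ_2 = x^2.
G =
  [2, 0, 2/3]
  [0, 2/3, 0]
  [2/3, 0, 2/5],
b = (2/15, 2, 6/35).
Solving gives a_0 = -6/35, a_1 = 3, a_2 = 5/7, so
  g(x) = 5*x^2/7 + 3*x - 6/35.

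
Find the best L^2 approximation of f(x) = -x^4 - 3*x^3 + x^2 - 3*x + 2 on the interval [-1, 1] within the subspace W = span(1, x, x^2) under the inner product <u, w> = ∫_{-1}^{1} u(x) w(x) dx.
g(x) = x^2/7 - 24*x/5 + 73/35

The best approximation g ∈ W is the orthogonal projection of f onto W. Writing g = a_0 + a_1 x + a_2 x^2, the coefficients solve the normal equations G · a = b where
  G_{ij} = <φ_i, φ_j> and b_i = <f, φ_i>, with φ_0 = 1, φ_1 = x, φ_2 = x^2.
G =
  [2, 0, 2/3]
  [0, 2/3, 0]
  [2/3, 0, 2/5],
b = (64/15, -16/5, 152/105).
Solving gives a_0 = 73/35, a_1 = -24/5, a_2 = 1/7, so
  g(x) = x^2/7 - 24*x/5 + 73/35.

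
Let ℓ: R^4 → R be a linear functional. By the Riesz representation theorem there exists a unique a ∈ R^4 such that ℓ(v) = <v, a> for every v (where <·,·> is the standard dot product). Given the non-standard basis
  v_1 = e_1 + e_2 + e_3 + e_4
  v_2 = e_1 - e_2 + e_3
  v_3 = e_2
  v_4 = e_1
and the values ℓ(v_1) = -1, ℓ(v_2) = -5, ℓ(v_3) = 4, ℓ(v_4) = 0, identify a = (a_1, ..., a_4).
a = (0, 4, -1, -4)

Write a = (a_1, ..., a_4) in the standard basis. For each basis vector v_i, ℓ(v_i) = <v_i, a> is a linear equation in the a_j's. Collect the n equations into a matrix system V a = ℓ, where row i of V is v_i (expressed in the standard basis). Since V is invertible (lower-triangular with 1s on the diagonal, up to permutation), solve by back-substitution:
  V =
[[1, 1, 1, 1],
 [1, -1, 1, 0],
 [0, 1, 0, 0],
 [1, 0, 0, 0]]
  V a = (-1, -5, 4, 0)
Solving gives a = (0, 4, -1, -4).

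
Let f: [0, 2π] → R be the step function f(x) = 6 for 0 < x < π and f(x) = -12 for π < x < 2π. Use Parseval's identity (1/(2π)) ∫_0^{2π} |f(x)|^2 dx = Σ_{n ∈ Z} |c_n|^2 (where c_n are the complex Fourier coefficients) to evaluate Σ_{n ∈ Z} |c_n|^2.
Σ |c_n|^2 = 90

Parseval equates the L^2 energy of f (normalised by 1/(2π)) with the ℓ^2 sum of its Fourier coefficients: (1/(2π)) ∫_0^{2π} |f|^2 = Σ |c_n|^2.
Compute the left side: (1/(2π)) [∫_0^π 6^2 dx + ∫_π^{2π} (-12)^2 dx] = (1/(2π)) · (36π + 144π) = (36 + 144)/2 = 90.
So Σ_{n ∈ Z} |c_n|^2 = 90.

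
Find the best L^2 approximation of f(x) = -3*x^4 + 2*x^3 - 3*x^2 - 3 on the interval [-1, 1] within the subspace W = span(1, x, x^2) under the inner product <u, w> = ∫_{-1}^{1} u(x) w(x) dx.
g(x) = -39*x^2/7 + 6*x/5 - 96/35

The best approximation g ∈ W is the orthogonal projection of f onto W. Writing g = a_0 + a_1 x + a_2 x^2, the coefficients solve the normal equations G · a = b where
  G_{ij} = <φ_i, φ_j> and b_i = <f, φ_i>, with φ_0 = 1, φ_1 = x, φ_2 = x^2.
G =
  [2, 0, 2/3]
  [0, 2/3, 0]
  [2/3, 0, 2/5],
b = (-46/5, 4/5, -142/35).
Solving gives a_0 = -96/35, a_1 = 6/5, a_2 = -39/7, so
  g(x) = -39*x^2/7 + 6*x/5 - 96/35.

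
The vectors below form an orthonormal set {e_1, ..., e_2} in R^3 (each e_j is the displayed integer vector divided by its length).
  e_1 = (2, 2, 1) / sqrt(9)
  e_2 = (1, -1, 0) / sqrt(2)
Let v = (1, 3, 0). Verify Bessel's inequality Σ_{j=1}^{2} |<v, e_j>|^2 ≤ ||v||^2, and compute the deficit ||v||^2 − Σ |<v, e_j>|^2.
Σ |<v, e_j>|^2 = 82/9; ||v||^2 = 10; deficit = 8/9

Write each e_j = u_j / sqrt(<u_j, u_j>) where u_j is the displayed integer vector. Then <v, e_j> = <v, u_j> / sqrt(<u_j, u_j>), so |<v, e_j>|^2 = <v, u_j>^2 / <u_j, u_j>.
Coefficients: <v, e_1> = 8/sqrt(9), <v, e_2> = -2/sqrt(2).
Square and sum: Σ |<v, e_j>|^2 = 82/9.
Compute ||v||^2 = v·v = 10.
Deficit = 10 − 82/9 = 8/9 ≥ 0, confirming Bessel's inequality. (The deficit equals ||v − Σ <v,e_j> e_j||^2, the squared distance from v to span{e_j}.)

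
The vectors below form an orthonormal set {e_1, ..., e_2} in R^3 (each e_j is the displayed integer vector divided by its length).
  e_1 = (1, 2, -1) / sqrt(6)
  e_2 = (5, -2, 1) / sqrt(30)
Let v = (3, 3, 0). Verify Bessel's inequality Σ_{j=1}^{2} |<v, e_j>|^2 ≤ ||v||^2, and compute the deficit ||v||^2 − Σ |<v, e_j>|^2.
Σ |<v, e_j>|^2 = 81/5; ||v||^2 = 18; deficit = 9/5

Write each e_j = u_j / sqrt(<u_j, u_j>) where u_j is the displayed integer vector. Then <v, e_j> = <v, u_j> / sqrt(<u_j, u_j>), so |<v, e_j>|^2 = <v, u_j>^2 / <u_j, u_j>.
Coefficients: <v, e_1> = 9/sqrt(6), <v, e_2> = 9/sqrt(30).
Square and sum: Σ |<v, e_j>|^2 = 81/5.
Compute ||v||^2 = v·v = 18.
Deficit = 18 − 81/5 = 9/5 ≥ 0, confirming Bessel's inequality. (The deficit equals ||v − Σ <v,e_j> e_j||^2, the squared distance from v to span{e_j}.)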